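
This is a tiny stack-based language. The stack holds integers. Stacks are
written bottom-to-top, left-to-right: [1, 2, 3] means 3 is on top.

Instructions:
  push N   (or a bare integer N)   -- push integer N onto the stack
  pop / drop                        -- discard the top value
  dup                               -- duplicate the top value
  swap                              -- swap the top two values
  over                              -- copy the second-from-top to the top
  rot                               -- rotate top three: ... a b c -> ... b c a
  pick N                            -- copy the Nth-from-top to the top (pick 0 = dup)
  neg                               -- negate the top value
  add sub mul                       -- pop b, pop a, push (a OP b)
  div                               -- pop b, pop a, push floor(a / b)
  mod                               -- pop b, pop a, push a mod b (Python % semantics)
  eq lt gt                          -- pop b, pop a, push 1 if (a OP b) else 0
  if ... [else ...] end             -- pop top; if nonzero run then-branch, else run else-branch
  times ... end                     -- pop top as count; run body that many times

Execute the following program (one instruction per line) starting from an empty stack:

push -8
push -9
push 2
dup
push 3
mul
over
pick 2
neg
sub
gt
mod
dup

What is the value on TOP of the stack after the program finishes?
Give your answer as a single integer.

After 'push -8': [-8]
After 'push -9': [-8, -9]
After 'push 2': [-8, -9, 2]
After 'dup': [-8, -9, 2, 2]
After 'push 3': [-8, -9, 2, 2, 3]
After 'mul': [-8, -9, 2, 6]
After 'over': [-8, -9, 2, 6, 2]
After 'pick 2': [-8, -9, 2, 6, 2, 2]
After 'neg': [-8, -9, 2, 6, 2, -2]
After 'sub': [-8, -9, 2, 6, 4]
After 'gt': [-8, -9, 2, 1]
After 'mod': [-8, -9, 0]
After 'dup': [-8, -9, 0, 0]

Answer: 0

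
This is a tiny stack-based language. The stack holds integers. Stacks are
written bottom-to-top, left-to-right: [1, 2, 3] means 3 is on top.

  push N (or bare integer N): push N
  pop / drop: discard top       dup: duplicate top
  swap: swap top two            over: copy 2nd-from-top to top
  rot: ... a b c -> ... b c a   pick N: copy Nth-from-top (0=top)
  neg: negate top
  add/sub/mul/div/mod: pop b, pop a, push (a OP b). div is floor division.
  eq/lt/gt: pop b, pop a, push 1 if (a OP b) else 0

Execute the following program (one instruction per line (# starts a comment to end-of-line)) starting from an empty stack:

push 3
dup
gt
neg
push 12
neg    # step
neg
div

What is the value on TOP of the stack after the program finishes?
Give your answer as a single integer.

Answer: 0

Derivation:
After 'push 3': [3]
After 'dup': [3, 3]
After 'gt': [0]
After 'neg': [0]
After 'push 12': [0, 12]
After 'neg': [0, -12]
After 'neg': [0, 12]
After 'div': [0]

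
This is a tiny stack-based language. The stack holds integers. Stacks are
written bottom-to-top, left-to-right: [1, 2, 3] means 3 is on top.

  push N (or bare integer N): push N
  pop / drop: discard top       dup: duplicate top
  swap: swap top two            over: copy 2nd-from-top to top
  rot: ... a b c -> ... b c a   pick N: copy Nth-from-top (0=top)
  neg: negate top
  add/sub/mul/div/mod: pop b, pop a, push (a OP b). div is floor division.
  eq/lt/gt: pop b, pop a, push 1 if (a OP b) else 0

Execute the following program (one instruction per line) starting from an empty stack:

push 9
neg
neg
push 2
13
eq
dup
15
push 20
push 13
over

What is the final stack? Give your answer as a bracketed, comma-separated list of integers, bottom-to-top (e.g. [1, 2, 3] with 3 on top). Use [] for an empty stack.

Answer: [9, 0, 0, 15, 20, 13, 20]

Derivation:
After 'push 9': [9]
After 'neg': [-9]
After 'neg': [9]
After 'push 2': [9, 2]
After 'push 13': [9, 2, 13]
After 'eq': [9, 0]
After 'dup': [9, 0, 0]
After 'push 15': [9, 0, 0, 15]
After 'push 20': [9, 0, 0, 15, 20]
After 'push 13': [9, 0, 0, 15, 20, 13]
After 'over': [9, 0, 0, 15, 20, 13, 20]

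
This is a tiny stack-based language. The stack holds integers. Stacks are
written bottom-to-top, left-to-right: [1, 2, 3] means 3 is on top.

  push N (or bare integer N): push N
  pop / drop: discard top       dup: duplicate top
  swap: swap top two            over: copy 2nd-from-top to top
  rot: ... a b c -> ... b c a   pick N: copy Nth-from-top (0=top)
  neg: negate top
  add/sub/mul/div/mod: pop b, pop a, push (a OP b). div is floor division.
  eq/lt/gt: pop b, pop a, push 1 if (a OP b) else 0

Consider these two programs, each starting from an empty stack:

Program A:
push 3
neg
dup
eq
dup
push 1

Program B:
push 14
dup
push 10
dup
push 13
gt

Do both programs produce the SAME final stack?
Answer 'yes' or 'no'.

Answer: no

Derivation:
Program A trace:
  After 'push 3': [3]
  After 'neg': [-3]
  After 'dup': [-3, -3]
  After 'eq': [1]
  After 'dup': [1, 1]
  After 'push 1': [1, 1, 1]
Program A final stack: [1, 1, 1]

Program B trace:
  After 'push 14': [14]
  After 'dup': [14, 14]
  After 'push 10': [14, 14, 10]
  After 'dup': [14, 14, 10, 10]
  After 'push 13': [14, 14, 10, 10, 13]
  After 'gt': [14, 14, 10, 0]
Program B final stack: [14, 14, 10, 0]
Same: no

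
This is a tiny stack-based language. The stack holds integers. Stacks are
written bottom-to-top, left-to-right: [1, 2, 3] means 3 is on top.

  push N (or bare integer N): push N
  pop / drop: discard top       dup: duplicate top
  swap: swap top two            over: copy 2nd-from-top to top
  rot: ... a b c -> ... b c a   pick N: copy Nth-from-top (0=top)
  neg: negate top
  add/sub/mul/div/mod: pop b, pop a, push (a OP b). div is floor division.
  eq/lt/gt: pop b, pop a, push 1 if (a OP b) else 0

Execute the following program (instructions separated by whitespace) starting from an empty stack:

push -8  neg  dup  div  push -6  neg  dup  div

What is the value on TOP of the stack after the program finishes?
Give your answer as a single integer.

After 'push -8': [-8]
After 'neg': [8]
After 'dup': [8, 8]
After 'div': [1]
After 'push -6': [1, -6]
After 'neg': [1, 6]
After 'dup': [1, 6, 6]
After 'div': [1, 1]

Answer: 1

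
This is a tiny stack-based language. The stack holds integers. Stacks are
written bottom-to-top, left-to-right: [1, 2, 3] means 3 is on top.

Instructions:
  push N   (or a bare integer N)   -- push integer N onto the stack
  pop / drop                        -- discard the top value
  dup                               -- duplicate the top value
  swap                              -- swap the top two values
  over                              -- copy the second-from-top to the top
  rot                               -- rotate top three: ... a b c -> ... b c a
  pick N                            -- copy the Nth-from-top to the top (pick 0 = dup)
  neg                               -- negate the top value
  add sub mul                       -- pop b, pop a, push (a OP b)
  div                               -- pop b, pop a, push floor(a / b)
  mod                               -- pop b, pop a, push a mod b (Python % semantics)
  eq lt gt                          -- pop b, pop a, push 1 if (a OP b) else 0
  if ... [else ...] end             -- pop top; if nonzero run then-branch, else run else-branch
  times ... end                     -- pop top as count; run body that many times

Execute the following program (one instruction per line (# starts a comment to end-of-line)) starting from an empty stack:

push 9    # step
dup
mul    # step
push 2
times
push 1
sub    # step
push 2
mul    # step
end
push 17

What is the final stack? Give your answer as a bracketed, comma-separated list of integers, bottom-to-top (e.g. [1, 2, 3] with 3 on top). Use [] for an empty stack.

After 'push 9': [9]
After 'dup': [9, 9]
After 'mul': [81]
After 'push 2': [81, 2]
After 'times': [81]
After 'push 1': [81, 1]
After 'sub': [80]
After 'push 2': [80, 2]
After 'mul': [160]
After 'push 1': [160, 1]
After 'sub': [159]
After 'push 2': [159, 2]
After 'mul': [318]
After 'push 17': [318, 17]

Answer: [318, 17]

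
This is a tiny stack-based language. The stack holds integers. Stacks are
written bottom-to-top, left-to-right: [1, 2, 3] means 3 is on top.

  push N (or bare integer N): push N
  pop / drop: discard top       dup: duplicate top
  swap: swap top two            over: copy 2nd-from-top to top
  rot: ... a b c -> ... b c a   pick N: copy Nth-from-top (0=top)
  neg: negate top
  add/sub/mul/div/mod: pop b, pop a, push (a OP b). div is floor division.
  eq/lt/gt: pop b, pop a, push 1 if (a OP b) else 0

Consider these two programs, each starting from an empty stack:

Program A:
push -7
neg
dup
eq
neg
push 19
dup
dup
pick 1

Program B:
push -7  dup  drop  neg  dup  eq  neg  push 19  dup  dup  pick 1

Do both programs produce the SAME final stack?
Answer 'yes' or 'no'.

Answer: yes

Derivation:
Program A trace:
  After 'push -7': [-7]
  After 'neg': [7]
  After 'dup': [7, 7]
  After 'eq': [1]
  After 'neg': [-1]
  After 'push 19': [-1, 19]
  After 'dup': [-1, 19, 19]
  After 'dup': [-1, 19, 19, 19]
  After 'pick 1': [-1, 19, 19, 19, 19]
Program A final stack: [-1, 19, 19, 19, 19]

Program B trace:
  After 'push -7': [-7]
  After 'dup': [-7, -7]
  After 'drop': [-7]
  After 'neg': [7]
  After 'dup': [7, 7]
  After 'eq': [1]
  After 'neg': [-1]
  After 'push 19': [-1, 19]
  After 'dup': [-1, 19, 19]
  After 'dup': [-1, 19, 19, 19]
  After 'pick 1': [-1, 19, 19, 19, 19]
Program B final stack: [-1, 19, 19, 19, 19]
Same: yes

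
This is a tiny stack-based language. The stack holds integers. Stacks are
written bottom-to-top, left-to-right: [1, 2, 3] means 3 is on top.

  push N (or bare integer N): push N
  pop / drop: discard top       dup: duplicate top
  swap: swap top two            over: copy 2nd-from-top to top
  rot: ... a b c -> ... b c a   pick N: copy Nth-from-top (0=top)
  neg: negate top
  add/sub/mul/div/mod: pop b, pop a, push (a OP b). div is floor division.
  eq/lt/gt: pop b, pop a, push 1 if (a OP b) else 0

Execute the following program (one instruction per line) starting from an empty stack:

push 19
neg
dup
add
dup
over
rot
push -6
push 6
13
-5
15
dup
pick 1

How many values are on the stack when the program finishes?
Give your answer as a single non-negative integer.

After 'push 19': stack = [19] (depth 1)
After 'neg': stack = [-19] (depth 1)
After 'dup': stack = [-19, -19] (depth 2)
After 'add': stack = [-38] (depth 1)
After 'dup': stack = [-38, -38] (depth 2)
After 'over': stack = [-38, -38, -38] (depth 3)
After 'rot': stack = [-38, -38, -38] (depth 3)
After 'push -6': stack = [-38, -38, -38, -6] (depth 4)
After 'push 6': stack = [-38, -38, -38, -6, 6] (depth 5)
After 'push 13': stack = [-38, -38, -38, -6, 6, 13] (depth 6)
After 'push -5': stack = [-38, -38, -38, -6, 6, 13, -5] (depth 7)
After 'push 15': stack = [-38, -38, -38, -6, 6, 13, -5, 15] (depth 8)
After 'dup': stack = [-38, -38, -38, -6, 6, 13, -5, 15, 15] (depth 9)
After 'pick 1': stack = [-38, -38, -38, -6, 6, 13, -5, 15, 15, 15] (depth 10)

Answer: 10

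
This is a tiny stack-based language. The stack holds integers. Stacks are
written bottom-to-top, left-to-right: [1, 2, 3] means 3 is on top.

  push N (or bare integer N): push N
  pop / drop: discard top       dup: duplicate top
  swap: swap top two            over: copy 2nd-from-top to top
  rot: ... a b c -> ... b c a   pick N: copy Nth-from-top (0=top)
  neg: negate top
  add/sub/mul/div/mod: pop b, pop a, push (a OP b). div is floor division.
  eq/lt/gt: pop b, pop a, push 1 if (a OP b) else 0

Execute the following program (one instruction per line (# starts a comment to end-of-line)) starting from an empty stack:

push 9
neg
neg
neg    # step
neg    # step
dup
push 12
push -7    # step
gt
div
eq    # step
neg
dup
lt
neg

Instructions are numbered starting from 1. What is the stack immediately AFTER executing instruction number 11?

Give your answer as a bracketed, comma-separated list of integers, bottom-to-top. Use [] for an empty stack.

Step 1 ('push 9'): [9]
Step 2 ('neg'): [-9]
Step 3 ('neg'): [9]
Step 4 ('neg'): [-9]
Step 5 ('neg'): [9]
Step 6 ('dup'): [9, 9]
Step 7 ('push 12'): [9, 9, 12]
Step 8 ('push -7'): [9, 9, 12, -7]
Step 9 ('gt'): [9, 9, 1]
Step 10 ('div'): [9, 9]
Step 11 ('eq'): [1]

Answer: [1]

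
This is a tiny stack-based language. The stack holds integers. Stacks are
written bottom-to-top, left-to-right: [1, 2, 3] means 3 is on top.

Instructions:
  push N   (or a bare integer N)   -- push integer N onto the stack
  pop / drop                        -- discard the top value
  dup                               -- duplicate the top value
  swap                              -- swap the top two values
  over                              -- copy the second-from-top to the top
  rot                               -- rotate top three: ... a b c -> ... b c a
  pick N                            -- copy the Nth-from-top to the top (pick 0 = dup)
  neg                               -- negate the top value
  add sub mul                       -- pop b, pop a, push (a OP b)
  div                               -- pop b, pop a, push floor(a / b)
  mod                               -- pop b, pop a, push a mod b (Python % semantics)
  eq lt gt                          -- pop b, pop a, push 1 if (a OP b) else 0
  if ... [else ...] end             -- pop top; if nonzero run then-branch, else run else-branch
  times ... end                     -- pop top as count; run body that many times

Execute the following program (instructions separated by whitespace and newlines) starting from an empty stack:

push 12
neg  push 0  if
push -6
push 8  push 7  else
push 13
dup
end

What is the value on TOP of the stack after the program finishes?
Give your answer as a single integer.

Answer: 13

Derivation:
After 'push 12': [12]
After 'neg': [-12]
After 'push 0': [-12, 0]
After 'if': [-12]
After 'push 13': [-12, 13]
After 'dup': [-12, 13, 13]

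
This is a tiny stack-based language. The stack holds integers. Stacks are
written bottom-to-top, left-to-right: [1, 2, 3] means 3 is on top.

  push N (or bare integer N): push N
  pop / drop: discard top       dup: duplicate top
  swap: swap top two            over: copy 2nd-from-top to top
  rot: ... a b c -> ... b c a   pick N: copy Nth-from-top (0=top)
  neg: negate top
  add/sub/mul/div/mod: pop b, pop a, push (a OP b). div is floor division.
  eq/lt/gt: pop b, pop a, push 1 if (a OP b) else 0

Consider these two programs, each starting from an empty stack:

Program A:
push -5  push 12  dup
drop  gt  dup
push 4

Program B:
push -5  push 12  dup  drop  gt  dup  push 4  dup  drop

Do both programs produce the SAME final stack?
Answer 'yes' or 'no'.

Answer: yes

Derivation:
Program A trace:
  After 'push -5': [-5]
  After 'push 12': [-5, 12]
  After 'dup': [-5, 12, 12]
  After 'drop': [-5, 12]
  After 'gt': [0]
  After 'dup': [0, 0]
  After 'push 4': [0, 0, 4]
Program A final stack: [0, 0, 4]

Program B trace:
  After 'push -5': [-5]
  After 'push 12': [-5, 12]
  After 'dup': [-5, 12, 12]
  After 'drop': [-5, 12]
  After 'gt': [0]
  After 'dup': [0, 0]
  After 'push 4': [0, 0, 4]
  After 'dup': [0, 0, 4, 4]
  After 'drop': [0, 0, 4]
Program B final stack: [0, 0, 4]
Same: yes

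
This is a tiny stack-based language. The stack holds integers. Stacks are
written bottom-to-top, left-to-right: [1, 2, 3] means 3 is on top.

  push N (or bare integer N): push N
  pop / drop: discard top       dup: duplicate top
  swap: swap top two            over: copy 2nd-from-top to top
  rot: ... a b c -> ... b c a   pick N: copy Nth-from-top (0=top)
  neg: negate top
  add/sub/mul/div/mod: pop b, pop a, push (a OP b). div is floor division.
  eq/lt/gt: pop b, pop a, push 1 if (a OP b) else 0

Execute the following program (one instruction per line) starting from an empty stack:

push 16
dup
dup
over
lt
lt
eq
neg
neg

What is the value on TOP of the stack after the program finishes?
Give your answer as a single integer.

Answer: 0

Derivation:
After 'push 16': [16]
After 'dup': [16, 16]
After 'dup': [16, 16, 16]
After 'over': [16, 16, 16, 16]
After 'lt': [16, 16, 0]
After 'lt': [16, 0]
After 'eq': [0]
After 'neg': [0]
After 'neg': [0]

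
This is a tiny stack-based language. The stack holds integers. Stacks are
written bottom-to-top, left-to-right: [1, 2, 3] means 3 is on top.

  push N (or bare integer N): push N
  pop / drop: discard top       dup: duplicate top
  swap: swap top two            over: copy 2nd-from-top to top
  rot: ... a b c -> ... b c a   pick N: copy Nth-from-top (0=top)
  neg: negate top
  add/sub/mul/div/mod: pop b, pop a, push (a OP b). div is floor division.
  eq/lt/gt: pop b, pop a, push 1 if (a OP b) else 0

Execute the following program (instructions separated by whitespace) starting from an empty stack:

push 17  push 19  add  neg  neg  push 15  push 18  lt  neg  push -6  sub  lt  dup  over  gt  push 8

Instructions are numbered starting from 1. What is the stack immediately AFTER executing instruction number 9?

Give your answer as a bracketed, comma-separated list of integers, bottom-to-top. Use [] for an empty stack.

Answer: [36, -1]

Derivation:
Step 1 ('push 17'): [17]
Step 2 ('push 19'): [17, 19]
Step 3 ('add'): [36]
Step 4 ('neg'): [-36]
Step 5 ('neg'): [36]
Step 6 ('push 15'): [36, 15]
Step 7 ('push 18'): [36, 15, 18]
Step 8 ('lt'): [36, 1]
Step 9 ('neg'): [36, -1]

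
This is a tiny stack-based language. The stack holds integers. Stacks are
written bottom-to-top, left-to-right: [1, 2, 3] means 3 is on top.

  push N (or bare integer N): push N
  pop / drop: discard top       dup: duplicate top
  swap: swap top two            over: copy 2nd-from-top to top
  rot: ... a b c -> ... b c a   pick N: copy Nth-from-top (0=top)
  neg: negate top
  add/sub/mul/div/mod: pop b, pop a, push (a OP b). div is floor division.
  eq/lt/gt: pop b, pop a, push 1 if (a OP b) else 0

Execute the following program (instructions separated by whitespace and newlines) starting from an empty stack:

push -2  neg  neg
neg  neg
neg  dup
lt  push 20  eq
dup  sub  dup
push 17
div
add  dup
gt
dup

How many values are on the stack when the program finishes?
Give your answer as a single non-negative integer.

Answer: 2

Derivation:
After 'push -2': stack = [-2] (depth 1)
After 'neg': stack = [2] (depth 1)
After 'neg': stack = [-2] (depth 1)
After 'neg': stack = [2] (depth 1)
After 'neg': stack = [-2] (depth 1)
After 'neg': stack = [2] (depth 1)
After 'dup': stack = [2, 2] (depth 2)
After 'lt': stack = [0] (depth 1)
After 'push 20': stack = [0, 20] (depth 2)
After 'eq': stack = [0] (depth 1)
After 'dup': stack = [0, 0] (depth 2)
After 'sub': stack = [0] (depth 1)
After 'dup': stack = [0, 0] (depth 2)
After 'push 17': stack = [0, 0, 17] (depth 3)
After 'div': stack = [0, 0] (depth 2)
After 'add': stack = [0] (depth 1)
After 'dup': stack = [0, 0] (depth 2)
After 'gt': stack = [0] (depth 1)
After 'dup': stack = [0, 0] (depth 2)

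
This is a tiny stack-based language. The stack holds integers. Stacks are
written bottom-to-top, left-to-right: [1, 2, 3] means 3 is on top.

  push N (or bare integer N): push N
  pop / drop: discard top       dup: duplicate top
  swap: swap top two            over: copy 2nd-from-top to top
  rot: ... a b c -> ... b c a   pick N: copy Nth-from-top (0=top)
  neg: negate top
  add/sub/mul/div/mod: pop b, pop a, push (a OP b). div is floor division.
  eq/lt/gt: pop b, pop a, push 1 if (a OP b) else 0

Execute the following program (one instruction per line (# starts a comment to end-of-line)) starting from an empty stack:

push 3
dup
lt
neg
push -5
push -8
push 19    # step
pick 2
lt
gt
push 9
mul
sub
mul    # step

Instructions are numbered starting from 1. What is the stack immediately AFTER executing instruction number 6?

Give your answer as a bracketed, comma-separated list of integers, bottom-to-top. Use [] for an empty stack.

Step 1 ('push 3'): [3]
Step 2 ('dup'): [3, 3]
Step 3 ('lt'): [0]
Step 4 ('neg'): [0]
Step 5 ('push -5'): [0, -5]
Step 6 ('push -8'): [0, -5, -8]

Answer: [0, -5, -8]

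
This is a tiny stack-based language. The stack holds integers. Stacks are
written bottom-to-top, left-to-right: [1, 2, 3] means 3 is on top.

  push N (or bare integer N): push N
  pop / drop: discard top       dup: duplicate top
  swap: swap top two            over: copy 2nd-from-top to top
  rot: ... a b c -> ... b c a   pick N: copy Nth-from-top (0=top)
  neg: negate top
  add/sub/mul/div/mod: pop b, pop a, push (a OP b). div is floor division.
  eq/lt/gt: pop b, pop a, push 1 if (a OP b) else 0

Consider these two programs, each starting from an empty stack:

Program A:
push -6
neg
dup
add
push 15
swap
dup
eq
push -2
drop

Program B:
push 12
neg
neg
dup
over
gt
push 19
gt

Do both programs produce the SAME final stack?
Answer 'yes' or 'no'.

Answer: no

Derivation:
Program A trace:
  After 'push -6': [-6]
  After 'neg': [6]
  After 'dup': [6, 6]
  After 'add': [12]
  After 'push 15': [12, 15]
  After 'swap': [15, 12]
  After 'dup': [15, 12, 12]
  After 'eq': [15, 1]
  After 'push -2': [15, 1, -2]
  After 'drop': [15, 1]
Program A final stack: [15, 1]

Program B trace:
  After 'push 12': [12]
  After 'neg': [-12]
  After 'neg': [12]
  After 'dup': [12, 12]
  After 'over': [12, 12, 12]
  After 'gt': [12, 0]
  After 'push 19': [12, 0, 19]
  After 'gt': [12, 0]
Program B final stack: [12, 0]
Same: no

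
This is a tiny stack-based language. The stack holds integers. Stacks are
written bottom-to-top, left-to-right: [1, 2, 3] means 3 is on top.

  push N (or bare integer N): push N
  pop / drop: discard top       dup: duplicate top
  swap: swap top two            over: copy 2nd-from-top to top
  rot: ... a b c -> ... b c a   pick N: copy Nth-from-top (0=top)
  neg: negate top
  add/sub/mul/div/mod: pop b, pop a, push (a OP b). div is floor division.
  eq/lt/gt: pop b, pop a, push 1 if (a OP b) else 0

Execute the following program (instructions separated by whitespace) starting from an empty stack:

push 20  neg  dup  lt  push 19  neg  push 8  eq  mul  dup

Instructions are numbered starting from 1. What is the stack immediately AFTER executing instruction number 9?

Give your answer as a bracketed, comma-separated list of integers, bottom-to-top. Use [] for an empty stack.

Answer: [0]

Derivation:
Step 1 ('push 20'): [20]
Step 2 ('neg'): [-20]
Step 3 ('dup'): [-20, -20]
Step 4 ('lt'): [0]
Step 5 ('push 19'): [0, 19]
Step 6 ('neg'): [0, -19]
Step 7 ('push 8'): [0, -19, 8]
Step 8 ('eq'): [0, 0]
Step 9 ('mul'): [0]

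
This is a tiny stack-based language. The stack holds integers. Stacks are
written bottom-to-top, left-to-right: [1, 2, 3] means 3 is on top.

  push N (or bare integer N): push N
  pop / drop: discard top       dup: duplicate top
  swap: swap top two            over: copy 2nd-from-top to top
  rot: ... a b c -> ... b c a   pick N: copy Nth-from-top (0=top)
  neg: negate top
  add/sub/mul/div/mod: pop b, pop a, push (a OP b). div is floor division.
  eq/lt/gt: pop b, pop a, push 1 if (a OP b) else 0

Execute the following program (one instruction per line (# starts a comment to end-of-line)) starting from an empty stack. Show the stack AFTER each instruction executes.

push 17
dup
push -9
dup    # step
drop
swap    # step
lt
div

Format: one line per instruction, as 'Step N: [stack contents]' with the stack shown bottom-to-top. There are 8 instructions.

Step 1: [17]
Step 2: [17, 17]
Step 3: [17, 17, -9]
Step 4: [17, 17, -9, -9]
Step 5: [17, 17, -9]
Step 6: [17, -9, 17]
Step 7: [17, 1]
Step 8: [17]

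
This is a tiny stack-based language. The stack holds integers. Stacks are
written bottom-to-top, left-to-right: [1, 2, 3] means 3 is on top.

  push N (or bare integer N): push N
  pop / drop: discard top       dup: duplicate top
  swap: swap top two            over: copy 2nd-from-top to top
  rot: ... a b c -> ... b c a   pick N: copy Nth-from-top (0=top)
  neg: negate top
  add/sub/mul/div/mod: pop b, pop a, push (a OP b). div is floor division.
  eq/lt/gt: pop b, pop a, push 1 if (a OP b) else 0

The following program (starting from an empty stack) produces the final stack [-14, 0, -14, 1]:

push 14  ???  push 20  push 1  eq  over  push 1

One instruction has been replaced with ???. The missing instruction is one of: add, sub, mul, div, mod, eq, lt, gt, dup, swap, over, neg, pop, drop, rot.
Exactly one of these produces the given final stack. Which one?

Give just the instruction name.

Answer: neg

Derivation:
Stack before ???: [14]
Stack after ???:  [-14]
The instruction that transforms [14] -> [-14] is: neg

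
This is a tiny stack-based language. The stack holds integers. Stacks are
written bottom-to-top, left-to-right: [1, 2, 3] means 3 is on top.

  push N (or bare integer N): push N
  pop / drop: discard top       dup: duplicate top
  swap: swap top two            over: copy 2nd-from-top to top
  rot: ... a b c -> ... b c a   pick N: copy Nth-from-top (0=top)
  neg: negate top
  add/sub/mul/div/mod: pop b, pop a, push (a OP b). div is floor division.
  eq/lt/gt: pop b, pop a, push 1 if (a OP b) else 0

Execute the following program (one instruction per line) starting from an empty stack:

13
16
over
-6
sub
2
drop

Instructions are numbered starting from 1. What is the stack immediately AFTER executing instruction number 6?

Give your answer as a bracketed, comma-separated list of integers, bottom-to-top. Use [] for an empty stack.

Step 1 ('13'): [13]
Step 2 ('16'): [13, 16]
Step 3 ('over'): [13, 16, 13]
Step 4 ('-6'): [13, 16, 13, -6]
Step 5 ('sub'): [13, 16, 19]
Step 6 ('2'): [13, 16, 19, 2]

Answer: [13, 16, 19, 2]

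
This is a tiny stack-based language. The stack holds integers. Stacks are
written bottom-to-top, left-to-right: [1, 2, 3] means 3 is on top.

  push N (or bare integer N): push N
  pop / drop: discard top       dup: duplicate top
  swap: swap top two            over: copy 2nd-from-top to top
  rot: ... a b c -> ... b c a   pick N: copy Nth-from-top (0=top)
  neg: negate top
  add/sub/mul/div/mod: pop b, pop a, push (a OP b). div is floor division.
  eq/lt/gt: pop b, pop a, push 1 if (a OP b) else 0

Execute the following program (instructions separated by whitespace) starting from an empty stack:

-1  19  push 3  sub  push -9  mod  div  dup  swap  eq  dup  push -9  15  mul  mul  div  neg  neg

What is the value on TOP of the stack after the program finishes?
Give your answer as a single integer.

Answer: -1

Derivation:
After 'push -1': [-1]
After 'push 19': [-1, 19]
After 'push 3': [-1, 19, 3]
After 'sub': [-1, 16]
After 'push -9': [-1, 16, -9]
After 'mod': [-1, -2]
After 'div': [0]
After 'dup': [0, 0]
After 'swap': [0, 0]
After 'eq': [1]
After 'dup': [1, 1]
After 'push -9': [1, 1, -9]
After 'push 15': [1, 1, -9, 15]
After 'mul': [1, 1, -135]
After 'mul': [1, -135]
After 'div': [-1]
After 'neg': [1]
After 'neg': [-1]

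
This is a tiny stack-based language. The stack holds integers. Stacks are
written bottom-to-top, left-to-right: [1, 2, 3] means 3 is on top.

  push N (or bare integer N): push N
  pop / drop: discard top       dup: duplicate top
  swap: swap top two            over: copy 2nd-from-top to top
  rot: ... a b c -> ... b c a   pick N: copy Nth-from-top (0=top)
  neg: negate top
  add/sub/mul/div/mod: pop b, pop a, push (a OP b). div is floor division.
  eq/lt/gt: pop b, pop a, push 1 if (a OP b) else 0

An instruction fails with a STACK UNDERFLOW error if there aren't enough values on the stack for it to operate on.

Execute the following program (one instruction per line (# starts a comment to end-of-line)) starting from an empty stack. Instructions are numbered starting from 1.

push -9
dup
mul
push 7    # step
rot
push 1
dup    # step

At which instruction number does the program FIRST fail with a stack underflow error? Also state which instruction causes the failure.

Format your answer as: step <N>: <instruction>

Step 1 ('push -9'): stack = [-9], depth = 1
Step 2 ('dup'): stack = [-9, -9], depth = 2
Step 3 ('mul'): stack = [81], depth = 1
Step 4 ('push 7'): stack = [81, 7], depth = 2
Step 5 ('rot'): needs 3 value(s) but depth is 2 — STACK UNDERFLOW

Answer: step 5: rot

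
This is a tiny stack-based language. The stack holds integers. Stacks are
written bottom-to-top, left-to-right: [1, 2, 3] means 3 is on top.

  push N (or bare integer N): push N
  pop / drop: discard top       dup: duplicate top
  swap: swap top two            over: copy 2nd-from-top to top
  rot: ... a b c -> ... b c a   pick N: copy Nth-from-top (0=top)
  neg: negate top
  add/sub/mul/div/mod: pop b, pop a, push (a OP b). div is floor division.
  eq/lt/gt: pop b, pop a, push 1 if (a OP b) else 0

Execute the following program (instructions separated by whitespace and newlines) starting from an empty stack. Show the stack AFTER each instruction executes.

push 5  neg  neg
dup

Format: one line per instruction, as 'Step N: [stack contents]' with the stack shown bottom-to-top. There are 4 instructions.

Step 1: [5]
Step 2: [-5]
Step 3: [5]
Step 4: [5, 5]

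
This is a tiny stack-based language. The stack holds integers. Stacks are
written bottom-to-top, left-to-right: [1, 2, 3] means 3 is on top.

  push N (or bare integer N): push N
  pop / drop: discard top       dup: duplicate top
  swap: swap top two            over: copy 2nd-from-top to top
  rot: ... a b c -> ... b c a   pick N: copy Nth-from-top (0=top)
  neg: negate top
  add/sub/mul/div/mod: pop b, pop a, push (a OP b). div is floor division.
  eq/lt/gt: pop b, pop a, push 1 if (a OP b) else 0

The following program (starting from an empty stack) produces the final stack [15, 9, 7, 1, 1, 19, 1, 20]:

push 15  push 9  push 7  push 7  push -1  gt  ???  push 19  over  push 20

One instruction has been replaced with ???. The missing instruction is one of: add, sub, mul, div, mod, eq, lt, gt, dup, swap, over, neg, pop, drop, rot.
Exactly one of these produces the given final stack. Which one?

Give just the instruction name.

Answer: dup

Derivation:
Stack before ???: [15, 9, 7, 1]
Stack after ???:  [15, 9, 7, 1, 1]
The instruction that transforms [15, 9, 7, 1] -> [15, 9, 7, 1, 1] is: dup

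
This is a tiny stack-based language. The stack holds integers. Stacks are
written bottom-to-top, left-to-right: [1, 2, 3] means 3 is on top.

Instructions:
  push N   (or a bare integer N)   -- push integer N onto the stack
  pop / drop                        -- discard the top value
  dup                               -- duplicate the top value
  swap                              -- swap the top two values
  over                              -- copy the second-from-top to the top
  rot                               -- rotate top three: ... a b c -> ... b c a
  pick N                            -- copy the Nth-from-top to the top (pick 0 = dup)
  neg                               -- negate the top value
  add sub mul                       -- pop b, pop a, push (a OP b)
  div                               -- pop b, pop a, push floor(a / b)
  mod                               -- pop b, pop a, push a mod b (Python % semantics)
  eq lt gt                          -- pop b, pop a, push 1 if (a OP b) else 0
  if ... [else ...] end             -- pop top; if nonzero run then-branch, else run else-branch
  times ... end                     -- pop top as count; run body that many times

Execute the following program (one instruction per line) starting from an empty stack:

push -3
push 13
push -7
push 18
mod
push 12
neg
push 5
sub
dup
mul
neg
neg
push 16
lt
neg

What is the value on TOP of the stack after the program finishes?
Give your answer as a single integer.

After 'push -3': [-3]
After 'push 13': [-3, 13]
After 'push -7': [-3, 13, -7]
After 'push 18': [-3, 13, -7, 18]
After 'mod': [-3, 13, 11]
After 'push 12': [-3, 13, 11, 12]
After 'neg': [-3, 13, 11, -12]
After 'push 5': [-3, 13, 11, -12, 5]
After 'sub': [-3, 13, 11, -17]
After 'dup': [-3, 13, 11, -17, -17]
After 'mul': [-3, 13, 11, 289]
After 'neg': [-3, 13, 11, -289]
After 'neg': [-3, 13, 11, 289]
After 'push 16': [-3, 13, 11, 289, 16]
After 'lt': [-3, 13, 11, 0]
After 'neg': [-3, 13, 11, 0]

Answer: 0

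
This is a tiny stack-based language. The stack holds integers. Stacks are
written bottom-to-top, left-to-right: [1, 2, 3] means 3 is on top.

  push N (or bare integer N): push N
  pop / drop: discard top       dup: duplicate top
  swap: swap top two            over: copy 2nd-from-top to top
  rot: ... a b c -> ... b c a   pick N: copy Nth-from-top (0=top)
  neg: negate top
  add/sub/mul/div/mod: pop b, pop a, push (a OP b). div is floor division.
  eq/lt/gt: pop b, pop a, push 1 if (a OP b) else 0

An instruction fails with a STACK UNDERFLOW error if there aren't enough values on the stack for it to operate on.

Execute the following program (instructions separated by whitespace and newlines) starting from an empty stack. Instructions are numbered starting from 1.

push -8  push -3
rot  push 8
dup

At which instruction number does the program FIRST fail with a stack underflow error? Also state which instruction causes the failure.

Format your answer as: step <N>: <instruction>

Step 1 ('push -8'): stack = [-8], depth = 1
Step 2 ('push -3'): stack = [-8, -3], depth = 2
Step 3 ('rot'): needs 3 value(s) but depth is 2 — STACK UNDERFLOW

Answer: step 3: rot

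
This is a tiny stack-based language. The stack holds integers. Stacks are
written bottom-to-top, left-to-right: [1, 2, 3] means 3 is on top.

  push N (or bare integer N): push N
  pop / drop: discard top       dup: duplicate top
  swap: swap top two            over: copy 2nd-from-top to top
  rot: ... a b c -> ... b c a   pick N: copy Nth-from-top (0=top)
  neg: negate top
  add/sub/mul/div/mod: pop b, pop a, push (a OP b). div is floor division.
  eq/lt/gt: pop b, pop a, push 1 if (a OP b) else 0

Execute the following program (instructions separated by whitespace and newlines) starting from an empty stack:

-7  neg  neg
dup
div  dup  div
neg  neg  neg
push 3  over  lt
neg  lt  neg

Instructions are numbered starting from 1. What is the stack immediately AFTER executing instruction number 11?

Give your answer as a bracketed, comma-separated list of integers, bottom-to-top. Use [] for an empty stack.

Step 1 ('-7'): [-7]
Step 2 ('neg'): [7]
Step 3 ('neg'): [-7]
Step 4 ('dup'): [-7, -7]
Step 5 ('div'): [1]
Step 6 ('dup'): [1, 1]
Step 7 ('div'): [1]
Step 8 ('neg'): [-1]
Step 9 ('neg'): [1]
Step 10 ('neg'): [-1]
Step 11 ('push 3'): [-1, 3]

Answer: [-1, 3]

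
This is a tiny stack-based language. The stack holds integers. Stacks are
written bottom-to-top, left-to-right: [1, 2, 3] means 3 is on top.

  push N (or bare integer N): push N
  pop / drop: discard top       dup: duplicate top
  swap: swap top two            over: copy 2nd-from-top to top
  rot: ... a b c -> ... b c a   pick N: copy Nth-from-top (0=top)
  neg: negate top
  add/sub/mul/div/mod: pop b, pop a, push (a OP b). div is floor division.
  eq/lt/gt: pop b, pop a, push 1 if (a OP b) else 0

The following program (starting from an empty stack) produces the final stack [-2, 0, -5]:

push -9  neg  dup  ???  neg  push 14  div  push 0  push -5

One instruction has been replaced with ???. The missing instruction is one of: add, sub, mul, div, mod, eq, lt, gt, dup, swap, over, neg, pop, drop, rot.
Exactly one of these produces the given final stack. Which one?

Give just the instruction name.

Stack before ???: [9, 9]
Stack after ???:  [18]
The instruction that transforms [9, 9] -> [18] is: add

Answer: add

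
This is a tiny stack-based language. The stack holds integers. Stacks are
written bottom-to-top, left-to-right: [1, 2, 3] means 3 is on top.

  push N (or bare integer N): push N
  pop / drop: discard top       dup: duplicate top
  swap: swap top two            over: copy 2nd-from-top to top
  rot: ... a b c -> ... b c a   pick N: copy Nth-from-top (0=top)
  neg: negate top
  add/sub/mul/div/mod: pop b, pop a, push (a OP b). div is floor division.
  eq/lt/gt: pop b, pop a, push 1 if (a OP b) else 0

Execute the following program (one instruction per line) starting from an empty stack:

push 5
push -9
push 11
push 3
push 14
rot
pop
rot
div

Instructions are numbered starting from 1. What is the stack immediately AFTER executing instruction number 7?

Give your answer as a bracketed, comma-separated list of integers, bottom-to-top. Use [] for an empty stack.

Step 1 ('push 5'): [5]
Step 2 ('push -9'): [5, -9]
Step 3 ('push 11'): [5, -9, 11]
Step 4 ('push 3'): [5, -9, 11, 3]
Step 5 ('push 14'): [5, -9, 11, 3, 14]
Step 6 ('rot'): [5, -9, 3, 14, 11]
Step 7 ('pop'): [5, -9, 3, 14]

Answer: [5, -9, 3, 14]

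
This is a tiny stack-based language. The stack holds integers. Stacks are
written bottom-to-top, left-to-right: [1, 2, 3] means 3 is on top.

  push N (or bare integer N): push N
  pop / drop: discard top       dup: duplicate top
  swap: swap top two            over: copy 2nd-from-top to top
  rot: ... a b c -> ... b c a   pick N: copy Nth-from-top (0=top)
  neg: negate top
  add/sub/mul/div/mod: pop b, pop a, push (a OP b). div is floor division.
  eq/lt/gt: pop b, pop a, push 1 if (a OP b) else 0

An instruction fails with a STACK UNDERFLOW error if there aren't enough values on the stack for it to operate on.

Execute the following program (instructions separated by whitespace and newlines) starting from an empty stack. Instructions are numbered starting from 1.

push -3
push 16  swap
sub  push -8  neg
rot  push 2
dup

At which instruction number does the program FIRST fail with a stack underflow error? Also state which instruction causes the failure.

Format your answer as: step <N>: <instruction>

Step 1 ('push -3'): stack = [-3], depth = 1
Step 2 ('push 16'): stack = [-3, 16], depth = 2
Step 3 ('swap'): stack = [16, -3], depth = 2
Step 4 ('sub'): stack = [19], depth = 1
Step 5 ('push -8'): stack = [19, -8], depth = 2
Step 6 ('neg'): stack = [19, 8], depth = 2
Step 7 ('rot'): needs 3 value(s) but depth is 2 — STACK UNDERFLOW

Answer: step 7: rot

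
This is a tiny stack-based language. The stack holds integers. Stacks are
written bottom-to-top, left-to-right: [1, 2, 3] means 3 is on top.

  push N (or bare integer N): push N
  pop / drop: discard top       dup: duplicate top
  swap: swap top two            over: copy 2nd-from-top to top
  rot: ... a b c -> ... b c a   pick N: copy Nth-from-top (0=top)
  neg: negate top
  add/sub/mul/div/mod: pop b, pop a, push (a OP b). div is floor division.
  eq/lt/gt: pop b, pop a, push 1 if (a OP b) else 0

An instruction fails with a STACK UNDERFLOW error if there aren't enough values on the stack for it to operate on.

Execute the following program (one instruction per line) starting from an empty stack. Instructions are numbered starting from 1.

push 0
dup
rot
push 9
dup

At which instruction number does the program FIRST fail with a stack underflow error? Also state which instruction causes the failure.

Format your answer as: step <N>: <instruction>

Answer: step 3: rot

Derivation:
Step 1 ('push 0'): stack = [0], depth = 1
Step 2 ('dup'): stack = [0, 0], depth = 2
Step 3 ('rot'): needs 3 value(s) but depth is 2 — STACK UNDERFLOW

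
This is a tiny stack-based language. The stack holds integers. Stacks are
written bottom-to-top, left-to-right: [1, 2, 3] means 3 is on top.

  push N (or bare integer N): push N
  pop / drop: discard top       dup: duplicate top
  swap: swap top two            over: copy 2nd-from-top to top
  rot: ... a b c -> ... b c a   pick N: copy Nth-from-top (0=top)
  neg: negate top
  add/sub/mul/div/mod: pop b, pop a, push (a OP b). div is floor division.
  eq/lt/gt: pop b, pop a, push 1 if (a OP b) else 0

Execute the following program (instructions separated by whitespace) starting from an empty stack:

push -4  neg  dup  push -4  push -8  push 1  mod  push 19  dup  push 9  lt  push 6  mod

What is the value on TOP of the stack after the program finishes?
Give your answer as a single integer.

After 'push -4': [-4]
After 'neg': [4]
After 'dup': [4, 4]
After 'push -4': [4, 4, -4]
After 'push -8': [4, 4, -4, -8]
After 'push 1': [4, 4, -4, -8, 1]
After 'mod': [4, 4, -4, 0]
After 'push 19': [4, 4, -4, 0, 19]
After 'dup': [4, 4, -4, 0, 19, 19]
After 'push 9': [4, 4, -4, 0, 19, 19, 9]
After 'lt': [4, 4, -4, 0, 19, 0]
After 'push 6': [4, 4, -4, 0, 19, 0, 6]
After 'mod': [4, 4, -4, 0, 19, 0]

Answer: 0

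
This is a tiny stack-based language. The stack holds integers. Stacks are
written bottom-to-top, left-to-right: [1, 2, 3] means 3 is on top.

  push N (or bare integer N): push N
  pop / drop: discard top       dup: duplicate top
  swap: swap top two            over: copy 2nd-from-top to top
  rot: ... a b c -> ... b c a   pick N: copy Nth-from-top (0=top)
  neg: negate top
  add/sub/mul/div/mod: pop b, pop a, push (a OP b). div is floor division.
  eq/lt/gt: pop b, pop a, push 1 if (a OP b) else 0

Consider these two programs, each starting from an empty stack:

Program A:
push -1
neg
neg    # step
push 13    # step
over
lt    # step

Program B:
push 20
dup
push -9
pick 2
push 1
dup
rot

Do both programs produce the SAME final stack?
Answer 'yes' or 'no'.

Answer: no

Derivation:
Program A trace:
  After 'push -1': [-1]
  After 'neg': [1]
  After 'neg': [-1]
  After 'push 13': [-1, 13]
  After 'over': [-1, 13, -1]
  After 'lt': [-1, 0]
Program A final stack: [-1, 0]

Program B trace:
  After 'push 20': [20]
  After 'dup': [20, 20]
  After 'push -9': [20, 20, -9]
  After 'pick 2': [20, 20, -9, 20]
  After 'push 1': [20, 20, -9, 20, 1]
  After 'dup': [20, 20, -9, 20, 1, 1]
  After 'rot': [20, 20, -9, 1, 1, 20]
Program B final stack: [20, 20, -9, 1, 1, 20]
Same: no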